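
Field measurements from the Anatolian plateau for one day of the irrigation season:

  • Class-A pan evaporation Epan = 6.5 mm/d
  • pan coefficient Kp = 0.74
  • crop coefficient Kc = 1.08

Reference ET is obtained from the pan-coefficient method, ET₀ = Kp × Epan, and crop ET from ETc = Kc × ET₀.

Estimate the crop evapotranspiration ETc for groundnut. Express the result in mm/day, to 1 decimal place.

5.2 mm/day

ET₀ = 0.74 × 6.5 = 4.8100 mm/d
ETc = Kc × ET₀ = 1.08 × 4.8100 = 5.1948 mm/d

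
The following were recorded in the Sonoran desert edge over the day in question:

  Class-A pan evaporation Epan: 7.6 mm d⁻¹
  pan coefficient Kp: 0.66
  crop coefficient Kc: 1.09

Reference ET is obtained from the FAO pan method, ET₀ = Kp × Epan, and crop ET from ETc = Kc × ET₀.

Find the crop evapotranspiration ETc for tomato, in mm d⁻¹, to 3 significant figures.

5.47 mm d⁻¹

ET₀ = 0.66 × 7.6 = 5.0160 mm/d
ETc = Kc × ET₀ = 1.09 × 5.0160 = 5.4674 mm/d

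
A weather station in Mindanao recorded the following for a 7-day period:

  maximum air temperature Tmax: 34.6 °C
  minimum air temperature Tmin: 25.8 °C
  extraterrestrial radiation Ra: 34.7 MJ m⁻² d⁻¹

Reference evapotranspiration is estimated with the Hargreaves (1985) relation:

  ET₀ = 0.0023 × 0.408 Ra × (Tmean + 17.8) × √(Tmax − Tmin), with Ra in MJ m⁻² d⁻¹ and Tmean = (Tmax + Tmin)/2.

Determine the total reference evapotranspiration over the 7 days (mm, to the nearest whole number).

32 mm

Tmean = (34.6 + 25.8)/2 = 30.20 °C
0.408 Ra = 0.408 × 34.7 = 14.1576 mm/d equivalent
ET₀ = 0.0023 × 14.1576 × (30.20 + 17.8) × √8.8 = 0.0023 × 14.1576 × 48.00 × 2.9665 = 4.6366 mm/d
Over 7 days: 4.6366 × 7 = 32.456 mm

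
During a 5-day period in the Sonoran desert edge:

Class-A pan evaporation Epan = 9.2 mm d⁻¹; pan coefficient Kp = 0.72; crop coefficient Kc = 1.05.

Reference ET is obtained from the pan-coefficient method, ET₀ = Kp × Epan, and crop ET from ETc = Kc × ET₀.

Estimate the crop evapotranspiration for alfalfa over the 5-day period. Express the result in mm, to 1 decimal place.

ET₀ = 0.72 × 9.2 = 6.6240 mm/d
ETc = Kc × ET₀ = 1.05 × 6.6240 = 6.9552 mm/d
Over 5 days: 6.9552 × 5 = 34.776 mm

34.8 mm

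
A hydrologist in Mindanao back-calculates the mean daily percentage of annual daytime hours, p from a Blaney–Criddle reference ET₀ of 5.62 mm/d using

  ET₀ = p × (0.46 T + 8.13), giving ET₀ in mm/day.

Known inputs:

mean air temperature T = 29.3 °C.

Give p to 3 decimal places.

0.260

p = ET₀ / (0.46 T + 8.13) = 5.62 / (0.46 × 29.3 + 8.13) = 5.62 / 21.608 = 0.2601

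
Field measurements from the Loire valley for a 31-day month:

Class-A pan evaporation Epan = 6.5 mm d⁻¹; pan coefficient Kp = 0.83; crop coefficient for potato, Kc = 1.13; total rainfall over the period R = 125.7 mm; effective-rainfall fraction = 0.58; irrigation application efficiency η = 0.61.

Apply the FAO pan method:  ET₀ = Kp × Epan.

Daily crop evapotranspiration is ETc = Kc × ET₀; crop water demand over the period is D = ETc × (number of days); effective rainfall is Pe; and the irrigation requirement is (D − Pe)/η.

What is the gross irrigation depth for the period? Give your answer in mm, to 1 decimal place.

ET₀ = 0.83 × 6.5 = 5.3950 mm/d
ETc = Kc × ET₀ = 1.13 × 5.3950 = 6.0964 mm/d
Crop demand D = ETc × 31 d = 6.0964 × 31 = 188.988 mm
Pe = 0.58 × 125.7 = 72.906 mm
D − Pe = 188.988 − 72.906 = 116.082 mm
Gross irrigation = 116.082 / 0.61 = 190.298 mm

190.3 mm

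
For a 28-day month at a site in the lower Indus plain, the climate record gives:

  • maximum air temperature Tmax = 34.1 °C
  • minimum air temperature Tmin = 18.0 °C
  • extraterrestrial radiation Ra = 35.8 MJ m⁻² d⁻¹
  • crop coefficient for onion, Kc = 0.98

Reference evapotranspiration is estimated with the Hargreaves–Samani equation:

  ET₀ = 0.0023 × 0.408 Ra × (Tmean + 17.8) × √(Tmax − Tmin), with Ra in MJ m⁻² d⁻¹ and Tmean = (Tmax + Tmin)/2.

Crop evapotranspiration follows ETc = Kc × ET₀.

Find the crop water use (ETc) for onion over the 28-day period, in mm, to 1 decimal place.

162.2 mm

Tmean = (34.1 + 18.0)/2 = 26.05 °C
0.408 Ra = 0.408 × 35.8 = 14.6064 mm/d equivalent
ET₀ = 0.0023 × 14.6064 × (26.05 + 17.8) × √16.1 = 0.0023 × 14.6064 × 43.85 × 4.0125 = 5.9109 mm/d
ETc = Kc × ET₀ = 0.98 × 5.9109 = 5.7927 mm/d
Over 28 days: 5.7927 × 28 = 162.196 mm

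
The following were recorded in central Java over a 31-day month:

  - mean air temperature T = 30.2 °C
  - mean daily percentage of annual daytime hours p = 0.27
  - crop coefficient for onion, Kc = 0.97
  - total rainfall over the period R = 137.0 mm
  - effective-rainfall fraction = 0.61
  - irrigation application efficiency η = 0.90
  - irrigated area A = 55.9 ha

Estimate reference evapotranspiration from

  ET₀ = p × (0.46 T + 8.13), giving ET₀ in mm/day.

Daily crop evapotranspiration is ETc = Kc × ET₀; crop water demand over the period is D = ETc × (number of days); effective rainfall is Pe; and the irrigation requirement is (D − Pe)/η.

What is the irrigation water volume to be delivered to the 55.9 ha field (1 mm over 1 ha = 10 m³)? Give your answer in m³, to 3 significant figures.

59100 m³

ET₀ = 0.27 × (0.46 × 30.2 + 8.13) = 0.27 × 22.022 = 5.9459 mm/d
ETc = Kc × ET₀ = 0.97 × 5.9459 = 5.7675 mm/d
Crop demand D = ETc × 31 d = 5.7675 × 31 = 178.793 mm
Pe = 0.61 × 137.0 = 83.570 mm
D − Pe = 178.793 − 83.570 = 95.223 mm
Gross irrigation = 95.223 / 0.90 = 105.803 mm
Volume = 105.803 mm × 55.9 ha × 10 = 59143.9 m³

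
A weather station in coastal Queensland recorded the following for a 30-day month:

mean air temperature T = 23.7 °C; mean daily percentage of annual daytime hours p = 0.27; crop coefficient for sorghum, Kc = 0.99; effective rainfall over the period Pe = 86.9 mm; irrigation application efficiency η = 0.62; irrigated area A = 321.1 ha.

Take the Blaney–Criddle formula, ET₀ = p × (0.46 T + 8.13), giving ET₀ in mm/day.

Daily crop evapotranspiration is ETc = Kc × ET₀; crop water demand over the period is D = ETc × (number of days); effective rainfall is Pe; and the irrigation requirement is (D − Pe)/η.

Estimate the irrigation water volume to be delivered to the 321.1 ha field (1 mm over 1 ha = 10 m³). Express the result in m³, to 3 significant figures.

340000 m³

ET₀ = 0.27 × (0.46 × 23.7 + 8.13) = 0.27 × 19.032 = 5.1386 mm/d
ETc = Kc × ET₀ = 0.99 × 5.1386 = 5.0872 mm/d
Crop demand D = ETc × 30 d = 5.0872 × 30 = 152.616 mm
D − Pe = 152.616 − 86.9 = 65.716 mm
Gross irrigation = 65.716 / 0.62 = 105.994 mm
Volume = 105.994 mm × 321.1 ha × 10 = 340346.7 m³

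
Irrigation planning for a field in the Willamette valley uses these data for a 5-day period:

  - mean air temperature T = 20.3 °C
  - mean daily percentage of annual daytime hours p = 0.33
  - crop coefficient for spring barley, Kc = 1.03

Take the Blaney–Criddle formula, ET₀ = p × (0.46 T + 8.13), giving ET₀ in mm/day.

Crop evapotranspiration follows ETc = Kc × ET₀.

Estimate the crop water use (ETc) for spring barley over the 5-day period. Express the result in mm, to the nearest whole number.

30 mm

ET₀ = 0.33 × (0.46 × 20.3 + 8.13) = 0.33 × 17.468 = 5.7644 mm/d
ETc = Kc × ET₀ = 1.03 × 5.7644 = 5.9373 mm/d
Over 5 days: 5.9373 × 5 = 29.687 mm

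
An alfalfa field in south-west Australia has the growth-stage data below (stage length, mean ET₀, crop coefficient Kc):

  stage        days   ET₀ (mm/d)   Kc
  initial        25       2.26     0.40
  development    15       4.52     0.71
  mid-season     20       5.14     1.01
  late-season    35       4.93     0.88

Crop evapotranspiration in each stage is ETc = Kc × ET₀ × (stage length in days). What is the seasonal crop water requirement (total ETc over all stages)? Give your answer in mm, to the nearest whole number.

initial: 0.40 × 2.26 × 25 = 22.60 mm
development: 0.71 × 4.52 × 15 = 48.14 mm
mid-season: 1.01 × 5.14 × 20 = 103.83 mm
late-season: 0.88 × 4.93 × 35 = 151.84 mm
Seasonal total = 326.41 mm

326 mm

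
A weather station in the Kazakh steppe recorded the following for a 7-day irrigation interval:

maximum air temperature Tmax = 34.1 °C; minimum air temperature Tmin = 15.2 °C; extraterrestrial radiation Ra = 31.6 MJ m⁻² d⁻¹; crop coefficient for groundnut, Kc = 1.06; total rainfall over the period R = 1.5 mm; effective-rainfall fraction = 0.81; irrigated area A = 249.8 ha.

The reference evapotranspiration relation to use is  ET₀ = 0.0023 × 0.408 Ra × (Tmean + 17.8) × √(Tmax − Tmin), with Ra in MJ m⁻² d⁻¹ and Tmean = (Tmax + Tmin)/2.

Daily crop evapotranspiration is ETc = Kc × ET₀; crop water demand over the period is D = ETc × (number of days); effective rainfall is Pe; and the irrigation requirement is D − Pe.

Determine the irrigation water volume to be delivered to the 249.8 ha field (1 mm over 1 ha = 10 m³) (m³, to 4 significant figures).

Tmean = (34.1 + 15.2)/2 = 24.65 °C
0.408 Ra = 0.408 × 31.6 = 12.8928 mm/d equivalent
ET₀ = 0.0023 × 12.8928 × (24.65 + 17.8) × √18.9 = 0.0023 × 12.8928 × 42.45 × 4.3474 = 5.4725 mm/d
ETc = Kc × ET₀ = 1.06 × 5.4725 = 5.8009 mm/d
Crop demand D = ETc × 7 d = 5.8009 × 7 = 40.606 mm
Pe = 0.81 × 1.5 = 1.215 mm
D − Pe = 40.606 − 1.215 = 39.391 mm
Volume = 39.391 mm × 249.8 ha × 10 = 98398.7 m³

98400 m³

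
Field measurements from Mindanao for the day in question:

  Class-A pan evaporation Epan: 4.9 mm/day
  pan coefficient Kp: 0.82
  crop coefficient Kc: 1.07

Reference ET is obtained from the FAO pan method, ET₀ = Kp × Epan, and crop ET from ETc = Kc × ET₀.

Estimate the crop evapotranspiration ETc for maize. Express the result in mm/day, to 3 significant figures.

4.30 mm/day

ET₀ = 0.82 × 4.9 = 4.0180 mm/d
ETc = Kc × ET₀ = 1.07 × 4.0180 = 4.2993 mm/d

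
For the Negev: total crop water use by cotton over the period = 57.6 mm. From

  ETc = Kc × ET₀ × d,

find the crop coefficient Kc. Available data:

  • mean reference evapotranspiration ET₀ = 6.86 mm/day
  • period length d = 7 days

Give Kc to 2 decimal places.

ETc = Kc × ET₀ × d  ⇒  Kc = ETc / (ET₀ × d)
Kc = 57.6 / (6.86 × 7) = 57.6 / 48.02 = 1.1995

1.20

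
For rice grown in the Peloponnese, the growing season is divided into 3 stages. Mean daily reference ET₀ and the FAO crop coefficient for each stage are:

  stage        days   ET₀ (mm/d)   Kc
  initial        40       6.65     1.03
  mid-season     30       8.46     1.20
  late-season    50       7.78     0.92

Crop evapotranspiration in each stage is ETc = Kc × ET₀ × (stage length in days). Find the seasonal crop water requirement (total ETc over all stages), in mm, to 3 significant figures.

initial: 1.03 × 6.65 × 40 = 273.98 mm
mid-season: 1.20 × 8.46 × 30 = 304.56 mm
late-season: 0.92 × 7.78 × 50 = 357.88 mm
Seasonal total = 936.42 mm

936 mm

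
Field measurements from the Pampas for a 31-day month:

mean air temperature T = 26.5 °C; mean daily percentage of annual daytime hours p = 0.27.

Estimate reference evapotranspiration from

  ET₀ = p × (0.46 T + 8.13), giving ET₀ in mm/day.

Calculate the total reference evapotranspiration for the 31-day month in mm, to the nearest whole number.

ET₀ = 0.27 × (0.46 × 26.5 + 8.13) = 0.27 × 20.320 = 5.4864 mm/d
Monthly total = 5.4864 × 31 = 170.078 mm

170 mm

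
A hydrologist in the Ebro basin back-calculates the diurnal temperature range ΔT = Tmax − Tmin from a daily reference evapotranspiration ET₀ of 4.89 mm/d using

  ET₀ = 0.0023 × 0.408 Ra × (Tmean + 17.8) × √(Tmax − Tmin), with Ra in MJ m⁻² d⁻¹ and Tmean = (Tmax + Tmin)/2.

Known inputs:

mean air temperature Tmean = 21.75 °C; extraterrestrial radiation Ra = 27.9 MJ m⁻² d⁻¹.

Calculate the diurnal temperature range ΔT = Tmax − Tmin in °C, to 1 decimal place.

√ΔT = ET₀ / [0.0023 × 0.408 × Ra × (Tmean+17.8)] = 4.89 / (0.0023 × 11.3832 × 39.55) = 4.7225
ΔT = 4.7225² = 22.302 °C

22.3 °C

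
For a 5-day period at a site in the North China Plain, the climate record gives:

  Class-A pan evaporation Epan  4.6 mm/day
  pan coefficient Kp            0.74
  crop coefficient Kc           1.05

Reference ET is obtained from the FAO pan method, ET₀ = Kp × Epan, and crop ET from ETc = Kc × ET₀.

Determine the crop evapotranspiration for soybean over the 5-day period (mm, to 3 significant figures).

ET₀ = 0.74 × 4.6 = 3.4040 mm/d
ETc = Kc × ET₀ = 1.05 × 3.4040 = 3.5742 mm/d
Over 5 days: 3.5742 × 5 = 17.871 mm

17.9 mm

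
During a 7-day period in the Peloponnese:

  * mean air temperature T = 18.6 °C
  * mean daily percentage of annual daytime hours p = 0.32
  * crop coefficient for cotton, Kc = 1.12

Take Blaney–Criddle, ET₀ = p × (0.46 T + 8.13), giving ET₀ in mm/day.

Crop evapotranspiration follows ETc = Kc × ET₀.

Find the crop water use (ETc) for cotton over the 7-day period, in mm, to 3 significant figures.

ET₀ = 0.32 × (0.46 × 18.6 + 8.13) = 0.32 × 16.686 = 5.3395 mm/d
ETc = Kc × ET₀ = 1.12 × 5.3395 = 5.9802 mm/d
Over 7 days: 5.9802 × 7 = 41.861 mm

41.9 mm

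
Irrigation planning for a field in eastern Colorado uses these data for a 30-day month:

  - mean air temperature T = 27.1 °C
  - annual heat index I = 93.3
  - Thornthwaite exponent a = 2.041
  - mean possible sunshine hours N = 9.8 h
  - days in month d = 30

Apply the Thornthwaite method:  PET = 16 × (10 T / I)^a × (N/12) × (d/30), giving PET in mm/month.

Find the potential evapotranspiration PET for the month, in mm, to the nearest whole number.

10T/I = 10 × 27.1 / 93.3 = 2.9046
(10T/I)^a = 2.9046^2.041 = 8.8137
Uncorrected PET = 16 × 8.8137 = 141.019 mm
Correction = (N/12)(d/30) = (9.8/12)(30/30) = 0.8167
PET = 141.019 × 0.8167 = 115.170 mm/month

115 mm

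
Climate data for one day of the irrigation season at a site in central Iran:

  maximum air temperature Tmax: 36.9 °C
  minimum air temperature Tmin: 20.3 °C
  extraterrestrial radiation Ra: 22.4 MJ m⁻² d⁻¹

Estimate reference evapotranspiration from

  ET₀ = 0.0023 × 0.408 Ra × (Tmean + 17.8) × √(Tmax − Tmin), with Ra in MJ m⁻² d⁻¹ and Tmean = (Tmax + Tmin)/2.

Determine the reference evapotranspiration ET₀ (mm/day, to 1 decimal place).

4.0 mm/day

Tmean = (36.9 + 20.3)/2 = 28.60 °C
0.408 Ra = 0.408 × 22.4 = 9.1392 mm/d equivalent
ET₀ = 0.0023 × 9.1392 × (28.60 + 17.8) × √16.6 = 0.0023 × 9.1392 × 46.40 × 4.0743 = 3.9738 mm/d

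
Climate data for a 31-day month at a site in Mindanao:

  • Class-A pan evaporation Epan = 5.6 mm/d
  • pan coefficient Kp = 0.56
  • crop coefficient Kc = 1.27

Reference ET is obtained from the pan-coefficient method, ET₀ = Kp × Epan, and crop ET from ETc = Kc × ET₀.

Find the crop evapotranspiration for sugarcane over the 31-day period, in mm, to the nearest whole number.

123 mm

ET₀ = 0.56 × 5.6 = 3.1360 mm/d
ETc = Kc × ET₀ = 1.27 × 3.1360 = 3.9827 mm/d
Over 31 days: 3.9827 × 31 = 123.464 mm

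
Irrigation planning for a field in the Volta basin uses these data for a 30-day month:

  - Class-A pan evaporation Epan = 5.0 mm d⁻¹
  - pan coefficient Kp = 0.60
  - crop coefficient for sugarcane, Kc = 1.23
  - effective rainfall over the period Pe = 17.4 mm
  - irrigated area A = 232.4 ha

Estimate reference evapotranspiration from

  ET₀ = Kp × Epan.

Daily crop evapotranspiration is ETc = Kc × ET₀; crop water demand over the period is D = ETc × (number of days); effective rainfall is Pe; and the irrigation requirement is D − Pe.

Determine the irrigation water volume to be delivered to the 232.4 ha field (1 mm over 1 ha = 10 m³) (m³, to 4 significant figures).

ET₀ = 0.60 × 5.0 = 3.0000 mm/d
ETc = Kc × ET₀ = 1.23 × 3.0000 = 3.6900 mm/d
Crop demand D = ETc × 30 d = 3.6900 × 30 = 110.700 mm
D − Pe = 110.700 − 17.4 = 93.300 mm
Volume = 93.300 mm × 232.4 ha × 10 = 216829.2 m³

216800 m³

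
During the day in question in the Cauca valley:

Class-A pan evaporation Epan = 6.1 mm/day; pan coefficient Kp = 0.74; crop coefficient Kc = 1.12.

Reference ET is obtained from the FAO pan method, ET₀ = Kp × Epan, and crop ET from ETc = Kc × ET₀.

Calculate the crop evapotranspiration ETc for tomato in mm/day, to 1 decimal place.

ET₀ = 0.74 × 6.1 = 4.5140 mm/d
ETc = Kc × ET₀ = 1.12 × 4.5140 = 5.0557 mm/d

5.1 mm/day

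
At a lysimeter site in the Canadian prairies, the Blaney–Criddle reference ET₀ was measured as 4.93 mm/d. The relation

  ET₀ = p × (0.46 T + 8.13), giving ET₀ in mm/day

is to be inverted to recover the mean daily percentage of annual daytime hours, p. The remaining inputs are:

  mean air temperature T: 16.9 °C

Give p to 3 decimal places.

p = ET₀ / (0.46 T + 8.13) = 4.93 / (0.46 × 16.9 + 8.13) = 4.93 / 15.904 = 0.3100

0.310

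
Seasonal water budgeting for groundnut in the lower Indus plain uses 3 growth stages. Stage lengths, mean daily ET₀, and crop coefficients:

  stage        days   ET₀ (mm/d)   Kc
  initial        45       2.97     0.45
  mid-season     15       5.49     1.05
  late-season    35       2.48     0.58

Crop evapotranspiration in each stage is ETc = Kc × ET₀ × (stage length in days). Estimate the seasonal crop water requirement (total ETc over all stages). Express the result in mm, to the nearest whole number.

197 mm

initial: 0.45 × 2.97 × 45 = 60.14 mm
mid-season: 1.05 × 5.49 × 15 = 86.47 mm
late-season: 0.58 × 2.48 × 35 = 50.34 mm
Seasonal total = 196.95 mm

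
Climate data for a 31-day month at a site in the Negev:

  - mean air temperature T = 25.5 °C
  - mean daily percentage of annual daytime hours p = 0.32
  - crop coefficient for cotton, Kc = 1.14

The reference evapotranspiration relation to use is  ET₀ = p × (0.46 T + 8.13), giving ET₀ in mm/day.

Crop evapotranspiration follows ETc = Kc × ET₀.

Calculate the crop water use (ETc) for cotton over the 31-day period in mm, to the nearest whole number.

225 mm

ET₀ = 0.32 × (0.46 × 25.5 + 8.13) = 0.32 × 19.860 = 6.3552 mm/d
ETc = Kc × ET₀ = 1.14 × 6.3552 = 7.2449 mm/d
Over 31 days: 7.2449 × 31 = 224.592 mm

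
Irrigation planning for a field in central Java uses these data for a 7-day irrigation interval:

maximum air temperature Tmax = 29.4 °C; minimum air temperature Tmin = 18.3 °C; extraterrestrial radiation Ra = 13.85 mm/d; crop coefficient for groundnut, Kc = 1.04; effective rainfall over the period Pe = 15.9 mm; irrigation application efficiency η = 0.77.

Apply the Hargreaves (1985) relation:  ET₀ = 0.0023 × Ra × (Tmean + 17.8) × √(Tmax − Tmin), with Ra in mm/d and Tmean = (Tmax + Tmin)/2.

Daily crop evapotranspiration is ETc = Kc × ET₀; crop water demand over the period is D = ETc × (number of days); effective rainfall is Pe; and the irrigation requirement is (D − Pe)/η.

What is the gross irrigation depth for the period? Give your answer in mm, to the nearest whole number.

Tmean = (29.4 + 18.3)/2 = 23.85 °C
ET₀ = 0.0023 × 13.85 × (23.85 + 17.8) × √11.1 = 0.0023 × 13.85 × 41.65 × 3.3317 = 4.4204 mm/d
ETc = Kc × ET₀ = 1.04 × 4.4204 = 4.5972 mm/d
Crop demand D = ETc × 7 d = 4.5972 × 7 = 32.180 mm
D − Pe = 32.180 − 15.9 = 16.280 mm
Gross irrigation = 16.280 / 0.77 = 21.143 mm

21 mm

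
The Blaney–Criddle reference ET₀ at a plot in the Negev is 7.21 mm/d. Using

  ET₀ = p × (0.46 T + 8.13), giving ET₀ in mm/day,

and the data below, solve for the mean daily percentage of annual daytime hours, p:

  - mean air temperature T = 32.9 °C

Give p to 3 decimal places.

0.310

p = ET₀ / (0.46 T + 8.13) = 7.21 / (0.46 × 32.9 + 8.13) = 7.21 / 23.264 = 0.3099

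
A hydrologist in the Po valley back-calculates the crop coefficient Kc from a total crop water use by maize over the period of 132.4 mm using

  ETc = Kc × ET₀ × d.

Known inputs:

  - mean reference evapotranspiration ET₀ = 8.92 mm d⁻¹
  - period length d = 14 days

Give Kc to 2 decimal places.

1.06

ETc = Kc × ET₀ × d  ⇒  Kc = ETc / (ET₀ × d)
Kc = 132.4 / (8.92 × 14) = 132.4 / 124.88 = 1.0602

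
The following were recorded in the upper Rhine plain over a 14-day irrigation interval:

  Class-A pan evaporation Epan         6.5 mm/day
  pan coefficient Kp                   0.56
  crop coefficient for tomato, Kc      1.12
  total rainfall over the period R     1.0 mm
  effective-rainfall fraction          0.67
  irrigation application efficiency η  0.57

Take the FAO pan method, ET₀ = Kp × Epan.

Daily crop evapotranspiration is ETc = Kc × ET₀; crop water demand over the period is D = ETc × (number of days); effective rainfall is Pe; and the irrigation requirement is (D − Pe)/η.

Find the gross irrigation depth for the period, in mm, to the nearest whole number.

99 mm

ET₀ = 0.56 × 6.5 = 3.6400 mm/d
ETc = Kc × ET₀ = 1.12 × 3.6400 = 4.0768 mm/d
Crop demand D = ETc × 14 d = 4.0768 × 14 = 57.075 mm
Pe = 0.67 × 1.0 = 0.670 mm
D − Pe = 57.075 − 0.670 = 56.405 mm
Gross irrigation = 56.405 / 0.57 = 98.956 mm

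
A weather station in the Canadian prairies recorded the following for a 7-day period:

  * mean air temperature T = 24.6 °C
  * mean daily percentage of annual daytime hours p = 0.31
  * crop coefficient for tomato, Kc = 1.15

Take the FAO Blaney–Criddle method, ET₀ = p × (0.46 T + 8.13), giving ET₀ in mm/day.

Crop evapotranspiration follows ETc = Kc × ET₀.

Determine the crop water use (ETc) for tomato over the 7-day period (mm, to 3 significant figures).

ET₀ = 0.31 × (0.46 × 24.6 + 8.13) = 0.31 × 19.446 = 6.0283 mm/d
ETc = Kc × ET₀ = 1.15 × 6.0283 = 6.9325 mm/d
Over 7 days: 6.9325 × 7 = 48.528 mm

48.5 mm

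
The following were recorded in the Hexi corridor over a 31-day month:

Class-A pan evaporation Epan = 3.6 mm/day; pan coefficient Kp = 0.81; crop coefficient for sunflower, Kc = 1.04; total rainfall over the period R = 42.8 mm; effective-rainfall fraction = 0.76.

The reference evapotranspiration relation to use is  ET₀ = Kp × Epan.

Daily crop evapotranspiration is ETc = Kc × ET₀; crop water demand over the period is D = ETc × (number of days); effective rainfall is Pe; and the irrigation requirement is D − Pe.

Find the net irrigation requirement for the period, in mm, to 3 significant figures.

ET₀ = 0.81 × 3.6 = 2.9160 mm/d
ETc = Kc × ET₀ = 1.04 × 2.9160 = 3.0326 mm/d
Crop demand D = ETc × 31 d = 3.0326 × 31 = 94.011 mm
Pe = 0.76 × 42.8 = 32.528 mm
D − Pe = 94.011 − 32.528 = 61.483 mm

61.5 mm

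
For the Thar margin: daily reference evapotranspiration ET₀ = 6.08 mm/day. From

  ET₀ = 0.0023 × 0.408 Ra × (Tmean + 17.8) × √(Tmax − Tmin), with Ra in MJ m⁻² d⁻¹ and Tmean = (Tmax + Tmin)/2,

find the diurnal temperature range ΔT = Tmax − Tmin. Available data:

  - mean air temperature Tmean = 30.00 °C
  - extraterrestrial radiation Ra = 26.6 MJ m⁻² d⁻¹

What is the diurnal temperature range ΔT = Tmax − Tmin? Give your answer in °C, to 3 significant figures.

26.0 °C

√ΔT = ET₀ / [0.0023 × 0.408 × Ra × (Tmean+17.8)] = 6.08 / (0.0023 × 10.8528 × 47.80) = 5.0957
ΔT = 5.0957² = 25.966 °C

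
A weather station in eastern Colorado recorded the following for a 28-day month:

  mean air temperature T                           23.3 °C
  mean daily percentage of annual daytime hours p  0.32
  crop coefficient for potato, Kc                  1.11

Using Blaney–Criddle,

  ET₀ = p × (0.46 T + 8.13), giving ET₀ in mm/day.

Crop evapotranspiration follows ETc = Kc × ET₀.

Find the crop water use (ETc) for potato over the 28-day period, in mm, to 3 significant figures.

187 mm

ET₀ = 0.32 × (0.46 × 23.3 + 8.13) = 0.32 × 18.848 = 6.0314 mm/d
ETc = Kc × ET₀ = 1.11 × 6.0314 = 6.6949 mm/d
Over 28 days: 6.6949 × 28 = 187.457 mm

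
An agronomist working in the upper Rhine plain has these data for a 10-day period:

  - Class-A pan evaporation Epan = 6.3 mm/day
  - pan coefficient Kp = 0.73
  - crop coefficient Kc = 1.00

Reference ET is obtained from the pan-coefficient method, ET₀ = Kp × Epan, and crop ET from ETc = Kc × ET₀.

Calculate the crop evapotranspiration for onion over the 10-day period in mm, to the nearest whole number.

46 mm

ET₀ = 0.73 × 6.3 = 4.5990 mm/d
ETc = Kc × ET₀ = 1.00 × 4.5990 = 4.5990 mm/d
Over 10 days: 4.5990 × 10 = 45.990 mm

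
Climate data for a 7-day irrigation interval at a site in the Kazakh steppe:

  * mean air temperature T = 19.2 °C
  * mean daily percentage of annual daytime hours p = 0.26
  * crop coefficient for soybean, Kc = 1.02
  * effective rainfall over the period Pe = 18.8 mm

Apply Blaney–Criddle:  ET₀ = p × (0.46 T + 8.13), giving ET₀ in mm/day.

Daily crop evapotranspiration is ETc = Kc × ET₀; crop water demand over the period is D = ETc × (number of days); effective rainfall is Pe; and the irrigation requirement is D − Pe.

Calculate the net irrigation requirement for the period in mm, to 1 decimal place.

12.7 mm

ET₀ = 0.26 × (0.46 × 19.2 + 8.13) = 0.26 × 16.962 = 4.4101 mm/d
ETc = Kc × ET₀ = 1.02 × 4.4101 = 4.4983 mm/d
Crop demand D = ETc × 7 d = 4.4983 × 7 = 31.488 mm
D − Pe = 31.488 − 18.8 = 12.688 mm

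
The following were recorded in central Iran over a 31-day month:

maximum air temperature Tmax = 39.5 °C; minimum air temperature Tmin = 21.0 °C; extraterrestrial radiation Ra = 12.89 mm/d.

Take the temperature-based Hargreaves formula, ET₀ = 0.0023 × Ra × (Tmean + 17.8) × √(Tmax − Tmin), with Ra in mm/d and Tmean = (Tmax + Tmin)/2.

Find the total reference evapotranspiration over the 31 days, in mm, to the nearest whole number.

Tmean = (39.5 + 21.0)/2 = 30.25 °C
ET₀ = 0.0023 × 12.89 × (30.25 + 17.8) × √18.5 = 0.0023 × 12.89 × 48.05 × 4.3012 = 6.1272 mm/d
Over 31 days: 6.1272 × 31 = 189.943 mm

190 mm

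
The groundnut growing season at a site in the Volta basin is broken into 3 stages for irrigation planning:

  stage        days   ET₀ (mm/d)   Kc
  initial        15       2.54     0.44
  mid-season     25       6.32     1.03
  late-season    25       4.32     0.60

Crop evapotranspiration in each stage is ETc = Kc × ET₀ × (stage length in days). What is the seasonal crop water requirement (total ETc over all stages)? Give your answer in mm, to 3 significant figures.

244 mm

initial: 0.44 × 2.54 × 15 = 16.76 mm
mid-season: 1.03 × 6.32 × 25 = 162.74 mm
late-season: 0.60 × 4.32 × 25 = 64.80 mm
Seasonal total = 244.30 mm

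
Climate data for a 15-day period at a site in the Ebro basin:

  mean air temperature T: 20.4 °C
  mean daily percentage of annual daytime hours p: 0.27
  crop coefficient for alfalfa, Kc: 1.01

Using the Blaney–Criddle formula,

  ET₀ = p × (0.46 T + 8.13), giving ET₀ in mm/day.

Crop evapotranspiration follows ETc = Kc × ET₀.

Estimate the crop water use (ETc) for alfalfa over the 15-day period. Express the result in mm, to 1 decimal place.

71.6 mm

ET₀ = 0.27 × (0.46 × 20.4 + 8.13) = 0.27 × 17.514 = 4.7288 mm/d
ETc = Kc × ET₀ = 1.01 × 4.7288 = 4.7761 mm/d
Over 15 days: 4.7761 × 15 = 71.642 mm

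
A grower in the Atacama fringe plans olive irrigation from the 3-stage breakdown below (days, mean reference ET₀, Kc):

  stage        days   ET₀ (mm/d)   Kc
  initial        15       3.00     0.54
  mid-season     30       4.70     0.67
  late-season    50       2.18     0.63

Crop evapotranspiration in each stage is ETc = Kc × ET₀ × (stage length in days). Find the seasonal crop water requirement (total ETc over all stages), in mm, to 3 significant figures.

initial: 0.54 × 3.00 × 15 = 24.30 mm
mid-season: 0.67 × 4.70 × 30 = 94.47 mm
late-season: 0.63 × 2.18 × 50 = 68.67 mm
Seasonal total = 187.44 mm

187 mm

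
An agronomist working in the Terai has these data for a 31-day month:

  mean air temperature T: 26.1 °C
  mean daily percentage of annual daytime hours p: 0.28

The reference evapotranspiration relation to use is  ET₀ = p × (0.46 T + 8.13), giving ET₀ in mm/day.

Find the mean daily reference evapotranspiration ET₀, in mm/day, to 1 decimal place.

ET₀ = 0.28 × (0.46 × 26.1 + 8.13) = 0.28 × 20.136 = 5.6381 mm/d

5.6 mm/day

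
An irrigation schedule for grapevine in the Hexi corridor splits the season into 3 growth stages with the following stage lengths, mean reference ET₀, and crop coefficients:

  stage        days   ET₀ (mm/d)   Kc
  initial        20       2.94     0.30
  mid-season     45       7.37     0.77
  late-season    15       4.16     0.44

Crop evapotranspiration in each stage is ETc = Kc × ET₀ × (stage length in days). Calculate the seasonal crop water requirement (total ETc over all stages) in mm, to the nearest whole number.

initial: 0.30 × 2.94 × 20 = 17.64 mm
mid-season: 0.77 × 7.37 × 45 = 255.37 mm
late-season: 0.44 × 4.16 × 15 = 27.46 mm
Seasonal total = 300.47 mm

300 mm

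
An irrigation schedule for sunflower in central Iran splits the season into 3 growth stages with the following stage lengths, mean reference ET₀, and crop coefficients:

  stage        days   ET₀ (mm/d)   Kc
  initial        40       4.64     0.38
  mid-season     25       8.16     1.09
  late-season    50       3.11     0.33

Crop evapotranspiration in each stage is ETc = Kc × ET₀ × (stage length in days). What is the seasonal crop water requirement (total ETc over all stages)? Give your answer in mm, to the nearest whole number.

initial: 0.38 × 4.64 × 40 = 70.53 mm
mid-season: 1.09 × 8.16 × 25 = 222.36 mm
late-season: 0.33 × 3.11 × 50 = 51.32 mm
Seasonal total = 344.21 mm

344 mm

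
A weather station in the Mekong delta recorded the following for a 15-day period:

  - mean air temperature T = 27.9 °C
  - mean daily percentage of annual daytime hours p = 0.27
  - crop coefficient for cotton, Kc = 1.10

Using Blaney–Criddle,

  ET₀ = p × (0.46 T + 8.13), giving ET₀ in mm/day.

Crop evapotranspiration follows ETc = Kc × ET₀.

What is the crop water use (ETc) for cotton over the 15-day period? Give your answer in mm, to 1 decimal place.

ET₀ = 0.27 × (0.46 × 27.9 + 8.13) = 0.27 × 20.964 = 5.6603 mm/d
ETc = Kc × ET₀ = 1.10 × 5.6603 = 6.2263 mm/d
Over 15 days: 6.2263 × 15 = 93.395 mm

93.4 mm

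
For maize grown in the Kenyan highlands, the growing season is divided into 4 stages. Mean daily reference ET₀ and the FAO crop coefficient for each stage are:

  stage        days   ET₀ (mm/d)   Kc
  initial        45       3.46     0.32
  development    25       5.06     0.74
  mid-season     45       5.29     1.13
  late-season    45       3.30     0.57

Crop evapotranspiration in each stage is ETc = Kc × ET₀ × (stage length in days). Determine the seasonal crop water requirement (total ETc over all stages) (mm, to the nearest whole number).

497 mm

initial: 0.32 × 3.46 × 45 = 49.82 mm
development: 0.74 × 5.06 × 25 = 93.61 mm
mid-season: 1.13 × 5.29 × 45 = 269.00 mm
late-season: 0.57 × 3.30 × 45 = 84.65 mm
Seasonal total = 497.08 mm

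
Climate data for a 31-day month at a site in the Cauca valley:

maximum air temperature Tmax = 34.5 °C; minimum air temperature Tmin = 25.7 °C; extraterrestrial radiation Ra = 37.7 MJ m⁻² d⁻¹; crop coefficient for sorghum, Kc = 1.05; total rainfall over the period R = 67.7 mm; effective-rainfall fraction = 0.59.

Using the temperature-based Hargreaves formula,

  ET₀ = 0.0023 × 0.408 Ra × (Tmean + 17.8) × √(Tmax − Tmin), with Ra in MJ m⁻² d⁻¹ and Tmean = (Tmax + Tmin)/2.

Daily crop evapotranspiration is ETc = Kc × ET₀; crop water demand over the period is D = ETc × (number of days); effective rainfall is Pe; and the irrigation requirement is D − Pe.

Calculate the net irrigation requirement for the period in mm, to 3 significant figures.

Tmean = (34.5 + 25.7)/2 = 30.10 °C
0.408 Ra = 0.408 × 37.7 = 15.3816 mm/d equivalent
ET₀ = 0.0023 × 15.3816 × (30.10 + 17.8) × √8.8 = 0.0023 × 15.3816 × 47.90 × 2.9665 = 5.0270 mm/d
ETc = Kc × ET₀ = 1.05 × 5.0270 = 5.2784 mm/d
Crop demand D = ETc × 31 d = 5.2784 × 31 = 163.630 mm
Pe = 0.59 × 67.7 = 39.943 mm
D − Pe = 163.630 − 39.943 = 123.687 mm

124 mm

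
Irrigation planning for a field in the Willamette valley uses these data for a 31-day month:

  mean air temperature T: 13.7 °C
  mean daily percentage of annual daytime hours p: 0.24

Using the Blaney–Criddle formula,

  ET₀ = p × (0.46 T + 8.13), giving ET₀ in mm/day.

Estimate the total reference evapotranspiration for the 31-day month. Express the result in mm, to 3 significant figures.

107 mm

ET₀ = 0.24 × (0.46 × 13.7 + 8.13) = 0.24 × 14.432 = 3.4637 mm/d
Monthly total = 3.4637 × 31 = 107.375 mm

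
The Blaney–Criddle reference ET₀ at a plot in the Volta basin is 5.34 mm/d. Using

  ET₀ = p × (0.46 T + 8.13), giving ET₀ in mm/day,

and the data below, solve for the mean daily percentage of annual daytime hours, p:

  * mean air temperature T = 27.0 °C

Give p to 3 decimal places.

p = ET₀ / (0.46 T + 8.13) = 5.34 / (0.46 × 27.0 + 8.13) = 5.34 / 20.550 = 0.2599

0.260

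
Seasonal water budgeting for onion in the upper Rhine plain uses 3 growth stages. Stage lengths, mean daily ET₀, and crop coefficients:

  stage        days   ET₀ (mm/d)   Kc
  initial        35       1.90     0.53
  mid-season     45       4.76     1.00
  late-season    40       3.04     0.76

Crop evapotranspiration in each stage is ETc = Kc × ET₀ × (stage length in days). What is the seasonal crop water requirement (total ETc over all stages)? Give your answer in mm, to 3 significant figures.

342 mm

initial: 0.53 × 1.90 × 35 = 35.25 mm
mid-season: 1.00 × 4.76 × 45 = 214.20 mm
late-season: 0.76 × 3.04 × 40 = 92.42 mm
Seasonal total = 341.87 mm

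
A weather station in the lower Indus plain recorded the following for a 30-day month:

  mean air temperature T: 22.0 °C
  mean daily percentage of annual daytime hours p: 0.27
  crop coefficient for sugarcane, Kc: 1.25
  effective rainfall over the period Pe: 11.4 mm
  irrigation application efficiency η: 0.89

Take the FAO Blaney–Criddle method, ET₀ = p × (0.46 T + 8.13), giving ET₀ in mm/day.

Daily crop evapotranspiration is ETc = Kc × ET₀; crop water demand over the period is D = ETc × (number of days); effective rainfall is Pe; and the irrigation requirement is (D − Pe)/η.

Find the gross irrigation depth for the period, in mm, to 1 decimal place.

ET₀ = 0.27 × (0.46 × 22.0 + 8.13) = 0.27 × 18.250 = 4.9275 mm/d
ETc = Kc × ET₀ = 1.25 × 4.9275 = 6.1594 mm/d
Crop demand D = ETc × 30 d = 6.1594 × 30 = 184.782 mm
D − Pe = 184.782 − 11.4 = 173.382 mm
Gross irrigation = 173.382 / 0.89 = 194.811 mm

194.8 mm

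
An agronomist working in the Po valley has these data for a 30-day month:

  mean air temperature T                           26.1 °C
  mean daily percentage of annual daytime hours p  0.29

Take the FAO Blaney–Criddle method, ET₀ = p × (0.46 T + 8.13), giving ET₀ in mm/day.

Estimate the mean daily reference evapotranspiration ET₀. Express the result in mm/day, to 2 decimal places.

ET₀ = 0.29 × (0.46 × 26.1 + 8.13) = 0.29 × 20.136 = 5.8394 mm/d

5.84 mm/day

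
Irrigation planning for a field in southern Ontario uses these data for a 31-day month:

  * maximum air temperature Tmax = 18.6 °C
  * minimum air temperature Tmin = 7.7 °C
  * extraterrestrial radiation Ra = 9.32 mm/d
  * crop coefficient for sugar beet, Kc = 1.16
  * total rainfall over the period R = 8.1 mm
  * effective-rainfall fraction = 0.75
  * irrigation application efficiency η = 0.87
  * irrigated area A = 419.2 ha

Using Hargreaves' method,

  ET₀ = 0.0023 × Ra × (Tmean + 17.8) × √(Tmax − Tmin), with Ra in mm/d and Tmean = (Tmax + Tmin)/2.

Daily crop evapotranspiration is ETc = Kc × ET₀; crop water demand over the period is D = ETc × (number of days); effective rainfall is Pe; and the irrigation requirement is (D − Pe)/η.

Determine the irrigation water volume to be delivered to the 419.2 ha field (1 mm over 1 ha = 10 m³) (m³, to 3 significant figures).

Tmean = (18.6 + 7.7)/2 = 13.15 °C
ET₀ = 0.0023 × 9.32 × (13.15 + 17.8) × √10.9 = 0.0023 × 9.32 × 30.95 × 3.3015 = 2.1904 mm/d
ETc = Kc × ET₀ = 1.16 × 2.1904 = 2.5409 mm/d
Crop demand D = ETc × 31 d = 2.5409 × 31 = 78.768 mm
Pe = 0.75 × 8.1 = 6.075 mm
D − Pe = 78.768 − 6.075 = 72.693 mm
Gross irrigation = 72.693 / 0.87 = 83.555 mm
Volume = 83.555 mm × 419.2 ha × 10 = 350262.6 m³

350000 m³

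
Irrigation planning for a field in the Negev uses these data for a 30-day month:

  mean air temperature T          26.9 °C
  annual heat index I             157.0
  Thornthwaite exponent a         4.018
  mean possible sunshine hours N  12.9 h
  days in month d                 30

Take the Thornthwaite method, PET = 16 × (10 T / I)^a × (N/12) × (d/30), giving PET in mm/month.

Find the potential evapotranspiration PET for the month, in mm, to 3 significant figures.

10T/I = 10 × 26.9 / 157.0 = 1.7134
(10T/I)^a = 1.7134^4.018 = 8.7025
Uncorrected PET = 16 × 8.7025 = 139.240 mm
Correction = (N/12)(d/30) = (12.9/12)(30/30) = 1.0750
PET = 139.240 × 1.0750 = 149.683 mm/month

150 mm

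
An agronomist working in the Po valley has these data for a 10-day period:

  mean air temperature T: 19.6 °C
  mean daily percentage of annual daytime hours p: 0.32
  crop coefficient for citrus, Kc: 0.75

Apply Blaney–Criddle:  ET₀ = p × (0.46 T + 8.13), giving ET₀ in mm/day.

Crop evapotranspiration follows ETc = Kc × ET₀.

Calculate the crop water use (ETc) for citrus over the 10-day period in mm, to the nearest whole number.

ET₀ = 0.32 × (0.46 × 19.6 + 8.13) = 0.32 × 17.146 = 5.4867 mm/d
ETc = Kc × ET₀ = 0.75 × 5.4867 = 4.1150 mm/d
Over 10 days: 4.1150 × 10 = 41.150 mm

41 mm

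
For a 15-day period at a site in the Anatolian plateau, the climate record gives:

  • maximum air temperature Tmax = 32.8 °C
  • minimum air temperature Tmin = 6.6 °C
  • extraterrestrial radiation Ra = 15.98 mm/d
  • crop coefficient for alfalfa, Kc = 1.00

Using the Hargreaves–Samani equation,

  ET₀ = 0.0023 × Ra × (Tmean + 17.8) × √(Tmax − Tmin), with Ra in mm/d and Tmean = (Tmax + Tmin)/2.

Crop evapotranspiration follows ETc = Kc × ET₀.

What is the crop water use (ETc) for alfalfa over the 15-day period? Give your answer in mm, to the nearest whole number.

106 mm

Tmean = (32.8 + 6.6)/2 = 19.70 °C
ET₀ = 0.0023 × 15.98 × (19.70 + 17.8) × √26.2 = 0.0023 × 15.98 × 37.50 × 5.1186 = 7.0548 mm/d
ETc = Kc × ET₀ = 1.00 × 7.0548 = 7.0548 mm/d
Over 15 days: 7.0548 × 15 = 105.822 mm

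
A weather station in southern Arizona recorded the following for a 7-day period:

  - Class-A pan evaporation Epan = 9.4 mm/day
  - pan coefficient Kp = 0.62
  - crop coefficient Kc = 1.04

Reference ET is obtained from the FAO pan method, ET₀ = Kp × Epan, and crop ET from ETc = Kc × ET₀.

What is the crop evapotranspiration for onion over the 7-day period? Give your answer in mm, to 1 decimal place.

42.4 mm

ET₀ = 0.62 × 9.4 = 5.8280 mm/d
ETc = Kc × ET₀ = 1.04 × 5.8280 = 6.0611 mm/d
Over 7 days: 6.0611 × 7 = 42.428 mm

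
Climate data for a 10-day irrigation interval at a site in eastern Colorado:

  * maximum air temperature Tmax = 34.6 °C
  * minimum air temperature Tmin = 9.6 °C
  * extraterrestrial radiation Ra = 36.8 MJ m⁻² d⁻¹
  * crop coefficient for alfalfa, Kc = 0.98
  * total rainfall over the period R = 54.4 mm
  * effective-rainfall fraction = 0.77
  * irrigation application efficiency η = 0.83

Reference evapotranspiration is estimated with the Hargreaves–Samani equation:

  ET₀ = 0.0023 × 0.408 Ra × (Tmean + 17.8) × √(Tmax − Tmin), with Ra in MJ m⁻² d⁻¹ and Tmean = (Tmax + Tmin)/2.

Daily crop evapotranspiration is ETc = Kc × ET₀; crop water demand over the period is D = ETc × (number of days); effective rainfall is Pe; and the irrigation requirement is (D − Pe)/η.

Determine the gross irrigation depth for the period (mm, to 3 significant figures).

Tmean = (34.6 + 9.6)/2 = 22.10 °C
0.408 Ra = 0.408 × 36.8 = 15.0144 mm/d equivalent
ET₀ = 0.0023 × 15.0144 × (22.10 + 17.8) × √25.0 = 0.0023 × 15.0144 × 39.90 × 5.0000 = 6.8894 mm/d
ETc = Kc × ET₀ = 0.98 × 6.8894 = 6.7516 mm/d
Crop demand D = ETc × 10 d = 6.7516 × 10 = 67.516 mm
Pe = 0.77 × 54.4 = 41.888 mm
D − Pe = 67.516 − 41.888 = 25.628 mm
Gross irrigation = 25.628 / 0.83 = 30.877 mm

30.9 mm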